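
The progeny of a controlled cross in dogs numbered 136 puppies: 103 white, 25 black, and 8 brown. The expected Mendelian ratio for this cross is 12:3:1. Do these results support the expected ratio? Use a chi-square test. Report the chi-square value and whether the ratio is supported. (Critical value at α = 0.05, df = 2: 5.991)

Total ratio parts = 16. Expected numbers out of 136:
  white: 136 × 12/16 = 102
  black: 136 × 3/16 = 25.5
  brown: 136 × 1/16 = 8.5
χ² = Σ (O − E)² / E
  white: (103 − 102)² / 102 = 0.0098
  black: (25 − 25.5)² / 25.5 = 0.0098
  brown: (8 − 8.5)² / 8.5 = 0.0294
χ² = 0.0098 + 0.0098 + 0.0294 = 0.049
Degrees of freedom = 3 − 1 = 2; critical value at α = 0.05 is 5.991.
Since 0.049 < 5.991, we fail to reject the null hypothesis — the data are consistent with the 12:3:1 ratio.

0.049; consistent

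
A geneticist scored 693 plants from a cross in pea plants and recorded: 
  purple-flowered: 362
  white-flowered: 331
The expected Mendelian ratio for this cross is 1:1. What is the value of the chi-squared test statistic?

Under the 1:1 hypothesis (Σ ratio = 2, N = 693):
  purple-flowered: 693 × 1/2 = 346.5
  white-flowered: 693 × 1/2 = 346.5
χ² = Σ (O − E)² / E
  purple-flowered: (362 − 346.5)² / 346.5 = 0.6934
  white-flowered: (331 − 346.5)² / 346.5 = 0.6934
χ² = 0.6934 + 0.6934 = 1.3868 ≈ 1.387

1.387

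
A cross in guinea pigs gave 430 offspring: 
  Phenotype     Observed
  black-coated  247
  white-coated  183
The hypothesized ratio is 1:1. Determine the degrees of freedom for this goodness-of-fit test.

1

A goodness-of-fit test with 2 phenotype classes has df = 2 − 1 = 1.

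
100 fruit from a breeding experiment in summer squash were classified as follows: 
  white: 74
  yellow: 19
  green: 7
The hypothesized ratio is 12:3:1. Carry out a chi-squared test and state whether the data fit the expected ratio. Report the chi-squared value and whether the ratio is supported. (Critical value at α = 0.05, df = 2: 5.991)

The 12:3:1 ratio has 16 parts, so with N = 100 the expected counts are:
  white: 100 × 12/16 = 75
  yellow: 100 × 3/16 = 18.75
  green: 100 × 1/16 = 6.25
χ² = Σ (O − E)² / E
  white: (74 − 75)² / 75 = 0.0133
  yellow: (19 − 18.75)² / 18.75 = 0.0033
  green: (7 − 6.25)² / 6.25 = 0.0900
χ² = 0.0133 + 0.0033 + 0.0900 = 0.1066 ≈ 0.107
Degrees of freedom = 3 − 1 = 2; critical value at α = 0.05 is 5.991.
Since 0.107 < 5.991, we fail to reject the null hypothesis — the data are consistent with the 12:3:1 ratio.

0.107; consistent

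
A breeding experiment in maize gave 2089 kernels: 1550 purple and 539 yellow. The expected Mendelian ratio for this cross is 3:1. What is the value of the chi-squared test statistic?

0.716

Total ratio parts = 4. Expected numbers out of 2089:
  purple: 2089 × 3/4 = 1566.75
  yellow: 2089 × 1/4 = 522.25
χ² = Σ (O − E)² / E
  purple: (1550 − 1566.75)² / 1566.75 = 0.1791
  yellow: (539 − 522.25)² / 522.25 = 0.5372
χ² = 0.1791 + 0.5372 = 0.7163 ≈ 0.716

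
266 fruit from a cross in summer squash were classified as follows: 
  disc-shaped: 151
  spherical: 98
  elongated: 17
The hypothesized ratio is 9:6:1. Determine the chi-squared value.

Expected counts for N = 266 under a 9:6:1 ratio (total parts = 16):
  disc-shaped: 266 × 9/16 = 149.625
  spherical: 266 × 6/16 = 99.75
  elongated: 266 × 1/16 = 16.625
χ² = Σ (O − E)² / E
  disc-shaped: (151 − 149.625)² / 149.625 = 0.0126
  spherical: (98 − 99.75)² / 99.75 = 0.0307
  elongated: (17 − 16.625)² / 16.625 = 0.0085
χ² = 0.0126 + 0.0307 + 0.0085 = 0.0518 ≈ 0.052

0.052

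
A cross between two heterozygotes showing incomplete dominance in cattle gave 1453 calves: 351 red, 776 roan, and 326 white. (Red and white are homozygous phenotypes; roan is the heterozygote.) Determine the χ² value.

With incomplete dominance, a heterozygote × heterozygote cross gives a 1:2:1 phenotypic ratio.
Under the 1:2:1 hypothesis (Σ ratio = 4, N = 1453):
  red: 1453 × 1/4 = 363.25
  roan: 1453 × 2/4 = 726.5
  white: 1453 × 1/4 = 363.25
χ² = Σ (O − E)² / E
  red: (351 − 363.25)² / 363.25 = 0.4131
  roan: (776 − 726.5)² / 726.5 = 3.3727
  white: (326 − 363.25)² / 363.25 = 3.8199
χ² = 0.4131 + 3.3727 + 3.8199 = 7.6057 ≈ 7.606

7.606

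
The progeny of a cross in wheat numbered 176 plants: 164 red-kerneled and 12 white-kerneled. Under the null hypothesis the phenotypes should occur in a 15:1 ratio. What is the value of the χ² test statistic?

0.097

Total ratio parts = 16. Expected numbers out of 176:
  red-kerneled: 176 × 15/16 = 165
  white-kerneled: 176 × 1/16 = 11
χ² = Σ (O − E)² / E
  red-kerneled: (164 − 165)² / 165 = 0.0061
  white-kerneled: (12 − 11)² / 11 = 0.0909
χ² = 0.0061 + 0.0909 = 0.097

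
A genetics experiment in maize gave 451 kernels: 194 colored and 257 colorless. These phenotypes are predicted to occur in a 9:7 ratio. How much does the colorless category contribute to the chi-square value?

The 9:7 ratio has 16 parts, so with N = 451 the expected counts are:
  colored: 451 × 9/16 = 253.6875
  colorless: 451 × 7/16 = 197.3125
Contribution of colorless: (257 − 197.3125)² / 197.3125 = 18.0556

18.056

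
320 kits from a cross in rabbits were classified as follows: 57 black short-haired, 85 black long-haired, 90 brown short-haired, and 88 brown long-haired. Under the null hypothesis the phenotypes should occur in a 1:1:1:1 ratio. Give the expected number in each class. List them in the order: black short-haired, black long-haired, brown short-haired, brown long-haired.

80, 80, 80, 80

Under the 1:1:1:1 hypothesis (Σ ratio = 4, N = 320):
  black short-haired: 320 × 1/4 = 80
  black long-haired: 320 × 1/4 = 80
  brown short-haired: 320 × 1/4 = 80
  brown long-haired: 320 × 1/4 = 80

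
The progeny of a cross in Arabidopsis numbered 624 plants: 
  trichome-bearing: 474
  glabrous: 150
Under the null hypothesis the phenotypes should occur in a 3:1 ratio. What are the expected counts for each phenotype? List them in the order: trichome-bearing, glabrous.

Expected counts for N = 624 under a 3:1 ratio (total parts = 4):
  trichome-bearing: 624 × 3/4 = 468
  glabrous: 624 × 1/4 = 156

468, 156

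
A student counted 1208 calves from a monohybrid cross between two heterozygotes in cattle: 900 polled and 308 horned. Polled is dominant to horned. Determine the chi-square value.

0.159

For a monohybrid cross between heterozygotes with complete dominance, the expected phenotypic ratio is 3:1.
Expected counts for N = 1208 under a 3:1 ratio (total parts = 4):
  polled: 1208 × 3/4 = 906
  horned: 1208 × 1/4 = 302
χ² = Σ (O − E)² / E
  polled: (900 − 906)² / 906 = 0.0397
  horned: (308 − 302)² / 302 = 0.1192
χ² = 0.0397 + 0.1192 = 0.1589 ≈ 0.159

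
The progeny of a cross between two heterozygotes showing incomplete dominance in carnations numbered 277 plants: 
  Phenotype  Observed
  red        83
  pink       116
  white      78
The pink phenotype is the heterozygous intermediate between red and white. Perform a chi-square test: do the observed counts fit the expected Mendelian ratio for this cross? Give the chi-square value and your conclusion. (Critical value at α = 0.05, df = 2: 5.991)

7.491; not consistent

With incomplete dominance, a heterozygote × heterozygote cross gives a 1:2:1 phenotypic ratio.
Total ratio parts = 4. Expected numbers out of 277:
  red: 277 × 1/4 = 69.25
  pink: 277 × 2/4 = 138.5
  white: 277 × 1/4 = 69.25
χ² = Σ (O − E)² / E
  red: (83 − 69.25)² / 69.25 = 2.7301
  pink: (116 − 138.5)² / 138.5 = 3.6552
  white: (78 − 69.25)² / 69.25 = 1.1056
χ² = 2.7301 + 3.6552 + 1.1056 = 7.4909 ≈ 7.491
Degrees of freedom = 3 − 1 = 2; critical value at α = 0.05 is 5.991.
Since 7.491 > 5.991, we reject the null hypothesis — the data do not fit the 1:2:1 ratio.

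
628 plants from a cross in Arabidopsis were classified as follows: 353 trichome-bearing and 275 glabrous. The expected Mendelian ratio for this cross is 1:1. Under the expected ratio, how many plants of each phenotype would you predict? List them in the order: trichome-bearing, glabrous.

Expected counts for N = 628 under a 1:1 ratio (total parts = 2):
  trichome-bearing: 628 × 1/2 = 314
  glabrous: 628 × 1/2 = 314

314, 314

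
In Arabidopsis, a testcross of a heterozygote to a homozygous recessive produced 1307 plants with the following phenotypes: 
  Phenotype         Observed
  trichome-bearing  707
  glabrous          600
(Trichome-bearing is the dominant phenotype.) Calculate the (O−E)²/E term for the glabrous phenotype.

A testcross of a heterozygote (Aa × aa) gives a 1:1 phenotypic ratio.
Under the 1:1 hypothesis (Σ ratio = 2, N = 1307):
  trichome-bearing: 1307 × 1/2 = 653.5
  glabrous: 1307 × 1/2 = 653.5
Contribution of glabrous: (600 − 653.5)² / 653.5 = 4.3799

4.380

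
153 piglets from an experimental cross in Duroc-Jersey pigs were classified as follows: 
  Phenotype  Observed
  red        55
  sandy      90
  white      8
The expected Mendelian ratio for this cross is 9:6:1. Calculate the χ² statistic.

The 9:6:1 ratio has 16 parts, so with N = 153 the expected counts are:
  red: 153 × 9/16 = 86.0625
  sandy: 153 × 6/16 = 57.375
  white: 153 × 1/16 = 9.5625
χ² = Σ (O − E)² / E
  red: (55 − 86.0625)² / 86.0625 = 11.2114
  sandy: (90 − 57.375)² / 57.375 = 18.5515
  white: (8 − 9.5625)² / 9.5625 = 0.2553
χ² = 11.2114 + 18.5515 + 0.2553 = 30.0182 ≈ 30.018

30.018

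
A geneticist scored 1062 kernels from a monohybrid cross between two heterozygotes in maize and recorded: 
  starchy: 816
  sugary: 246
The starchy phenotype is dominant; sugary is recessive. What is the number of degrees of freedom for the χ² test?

1

For a monohybrid cross between heterozygotes with complete dominance, the expected phenotypic ratio is 3:1.
A goodness-of-fit test with 2 phenotype classes has df = 2 − 1 = 1.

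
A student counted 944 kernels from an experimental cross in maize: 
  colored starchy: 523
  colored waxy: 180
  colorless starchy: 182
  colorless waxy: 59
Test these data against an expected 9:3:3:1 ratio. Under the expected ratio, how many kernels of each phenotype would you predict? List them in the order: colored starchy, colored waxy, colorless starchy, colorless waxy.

The 9:3:3:1 ratio has 16 parts, so with N = 944 the expected counts are:
  colored starchy: 944 × 9/16 = 531
  colored waxy: 944 × 3/16 = 177
  colorless starchy: 944 × 3/16 = 177
  colorless waxy: 944 × 1/16 = 59

531, 177, 177, 59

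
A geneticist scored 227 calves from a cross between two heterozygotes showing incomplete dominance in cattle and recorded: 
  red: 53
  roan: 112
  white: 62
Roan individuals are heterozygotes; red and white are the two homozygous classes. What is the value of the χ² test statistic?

With incomplete dominance, a heterozygote × heterozygote cross gives a 1:2:1 phenotypic ratio.
The 1:2:1 ratio has 4 parts, so with N = 227 the expected counts are:
  red: 227 × 1/4 = 56.75
  roan: 227 × 2/4 = 113.5
  white: 227 × 1/4 = 56.75
χ² = Σ (O − E)² / E
  red: (53 − 56.75)² / 56.75 = 0.2478
  roan: (112 − 113.5)² / 113.5 = 0.0198
  white: (62 − 56.75)² / 56.75 = 0.4857
χ² = 0.2478 + 0.0198 + 0.4857 = 0.7533 ≈ 0.753

0.753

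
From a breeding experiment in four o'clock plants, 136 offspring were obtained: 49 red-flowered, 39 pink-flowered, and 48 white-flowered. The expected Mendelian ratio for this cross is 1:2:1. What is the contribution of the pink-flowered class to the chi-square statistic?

12.368

Under the 1:2:1 hypothesis (Σ ratio = 4, N = 136):
  red-flowered: 136 × 1/4 = 34
  pink-flowered: 136 × 2/4 = 68
  white-flowered: 136 × 1/4 = 34
Contribution of pink-flowered: (39 − 68)² / 68 = 12.3676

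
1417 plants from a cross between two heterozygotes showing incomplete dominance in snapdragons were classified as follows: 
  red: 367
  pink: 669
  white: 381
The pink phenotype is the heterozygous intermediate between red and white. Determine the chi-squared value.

4.681

With incomplete dominance, a heterozygote × heterozygote cross gives a 1:2:1 phenotypic ratio.
Under the 1:2:1 hypothesis (Σ ratio = 4, N = 1417):
  red: 1417 × 1/4 = 354.25
  pink: 1417 × 2/4 = 708.5
  white: 1417 × 1/4 = 354.25
χ² = Σ (O − E)² / E
  red: (367 − 354.25)² / 354.25 = 0.4589
  pink: (669 − 708.5)² / 708.5 = 2.2022
  white: (381 − 354.25)² / 354.25 = 2.0199
χ² = 0.4589 + 2.2022 + 2.0199 = 4.681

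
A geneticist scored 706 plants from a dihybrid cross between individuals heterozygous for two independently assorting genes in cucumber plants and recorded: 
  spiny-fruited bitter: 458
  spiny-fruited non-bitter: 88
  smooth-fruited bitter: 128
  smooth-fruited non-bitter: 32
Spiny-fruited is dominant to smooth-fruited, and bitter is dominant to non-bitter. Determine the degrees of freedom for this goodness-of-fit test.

A dihybrid F₂ with independent assortment and complete dominance at both loci gives a 9:3:3:1 phenotypic ratio.
A goodness-of-fit test with 4 phenotype classes has df = 4 − 1 = 3.

3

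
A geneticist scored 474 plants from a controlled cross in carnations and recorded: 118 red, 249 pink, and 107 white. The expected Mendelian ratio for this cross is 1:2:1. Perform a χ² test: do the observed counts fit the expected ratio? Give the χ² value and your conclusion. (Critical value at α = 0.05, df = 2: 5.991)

Under the 1:2:1 hypothesis (Σ ratio = 4, N = 474):
  red: 474 × 1/4 = 118.5
  pink: 474 × 2/4 = 237
  white: 474 × 1/4 = 118.5
χ² = Σ (O − E)² / E
  red: (118 − 118.5)² / 118.5 = 0.0021
  pink: (249 − 237)² / 237 = 0.6076
  white: (107 − 118.5)² / 118.5 = 1.1160
χ² = 0.0021 + 0.6076 + 1.1160 = 1.7257 ≈ 1.726
Degrees of freedom = 3 − 1 = 2; critical value at α = 0.05 is 5.991.
Since 1.726 < 5.991, we fail to reject the null hypothesis — the data are consistent with the 1:2:1 ratio.

1.726; consistent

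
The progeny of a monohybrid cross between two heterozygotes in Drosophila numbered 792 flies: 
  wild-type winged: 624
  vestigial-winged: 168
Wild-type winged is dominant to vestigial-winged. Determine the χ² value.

6.061

For a monohybrid cross between heterozygotes with complete dominance, the expected phenotypic ratio is 3:1.
Under the 3:1 hypothesis (Σ ratio = 4, N = 792):
  wild-type winged: 792 × 3/4 = 594
  vestigial-winged: 792 × 1/4 = 198
χ² = Σ (O − E)² / E
  wild-type winged: (624 − 594)² / 594 = 1.5152
  vestigial-winged: (168 − 198)² / 198 = 4.5455
χ² = 1.5152 + 4.5455 = 6.0607 ≈ 6.061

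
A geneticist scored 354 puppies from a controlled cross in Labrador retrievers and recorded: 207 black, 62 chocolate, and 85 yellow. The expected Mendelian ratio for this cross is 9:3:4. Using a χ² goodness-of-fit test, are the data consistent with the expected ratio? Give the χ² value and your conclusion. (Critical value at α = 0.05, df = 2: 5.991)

0.738; consistent

The 9:3:4 ratio has 16 parts, so with N = 354 the expected counts are:
  black: 354 × 9/16 = 199.125
  chocolate: 354 × 3/16 = 66.375
  yellow: 354 × 4/16 = 88.5
χ² = Σ (O − E)² / E
  black: (207 − 199.125)² / 199.125 = 0.3114
  chocolate: (62 − 66.375)² / 66.375 = 0.2884
  yellow: (85 − 88.5)² / 88.5 = 0.1384
χ² = 0.3114 + 0.2884 + 0.1384 = 0.7382 ≈ 0.738
Degrees of freedom = 3 − 1 = 2; critical value at α = 0.05 is 5.991.
Since 0.738 < 5.991, we fail to reject the null hypothesis — the data are consistent with the 9:3:4 ratio.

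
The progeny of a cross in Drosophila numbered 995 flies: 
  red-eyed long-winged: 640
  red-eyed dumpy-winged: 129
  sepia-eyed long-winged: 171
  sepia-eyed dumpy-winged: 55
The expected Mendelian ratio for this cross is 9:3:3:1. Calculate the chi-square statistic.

31.414

Expected counts for N = 995 under a 9:3:3:1 ratio (total parts = 16):
  red-eyed long-winged: 995 × 9/16 = 559.6875
  red-eyed dumpy-winged: 995 × 3/16 = 186.5625
  sepia-eyed long-winged: 995 × 3/16 = 186.5625
  sepia-eyed dumpy-winged: 995 × 1/16 = 62.1875
χ² = Σ (O − E)² / E
  red-eyed long-winged: (640 − 559.6875)² / 559.6875 = 11.5245
  red-eyed dumpy-winged: (129 − 186.5625)² / 186.5625 = 17.7605
  sepia-eyed long-winged: (171 − 186.5625)² / 186.5625 = 1.2982
  sepia-eyed dumpy-winged: (55 − 62.1875)² / 62.1875 = 0.8307
χ² = 11.5245 + 17.7605 + 1.2982 + 0.8307 = 31.4139 ≈ 31.414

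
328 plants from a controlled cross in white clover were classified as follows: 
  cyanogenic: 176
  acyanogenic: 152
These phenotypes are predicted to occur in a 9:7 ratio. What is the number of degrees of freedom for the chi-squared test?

1

A goodness-of-fit test with 2 phenotype classes has df = 2 − 1 = 1.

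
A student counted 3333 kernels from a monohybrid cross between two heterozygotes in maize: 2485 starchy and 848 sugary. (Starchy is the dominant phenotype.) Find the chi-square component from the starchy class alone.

0.087

For a monohybrid cross between heterozygotes with complete dominance, the expected phenotypic ratio is 3:1.
Total ratio parts = 4. Expected numbers out of 3333:
  starchy: 3333 × 3/4 = 2499.75
  sugary: 3333 × 1/4 = 833.25
Contribution of starchy: (2485 − 2499.75)² / 2499.75 = 0.0870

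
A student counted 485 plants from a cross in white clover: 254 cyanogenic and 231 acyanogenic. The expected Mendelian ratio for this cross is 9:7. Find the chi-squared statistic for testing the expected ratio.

Total ratio parts = 16. Expected numbers out of 485:
  cyanogenic: 485 × 9/16 = 272.8125
  acyanogenic: 485 × 7/16 = 212.1875
χ² = Σ (O − E)² / E
  cyanogenic: (254 − 272.8125)² / 272.8125 = 1.2973
  acyanogenic: (231 − 212.1875)² / 212.1875 = 1.6679
χ² = 1.2973 + 1.6679 = 2.9652 ≈ 2.965

2.965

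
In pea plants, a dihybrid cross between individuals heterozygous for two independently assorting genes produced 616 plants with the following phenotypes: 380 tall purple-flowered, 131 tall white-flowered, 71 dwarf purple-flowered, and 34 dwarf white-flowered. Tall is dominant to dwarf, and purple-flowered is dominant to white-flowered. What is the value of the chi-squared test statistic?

22.990

A dihybrid F₂ with independent assortment and complete dominance at both loci gives a 9:3:3:1 phenotypic ratio.
Total ratio parts = 16. Expected numbers out of 616:
  tall purple-flowered: 616 × 9/16 = 346.5
  tall white-flowered: 616 × 3/16 = 115.5
  dwarf purple-flowered: 616 × 3/16 = 115.5
  dwarf white-flowered: 616 × 1/16 = 38.5
χ² = Σ (O − E)² / E
  tall purple-flowered: (380 − 346.5)² / 346.5 = 3.2388
  tall white-flowered: (131 − 115.5)² / 115.5 = 2.0801
  dwarf purple-flowered: (71 − 115.5)² / 115.5 = 17.1450
  dwarf white-flowered: (34 − 38.5)² / 38.5 = 0.5260
χ² = 3.2388 + 2.0801 + 17.1450 + 0.5260 = 22.9899 ≈ 22.990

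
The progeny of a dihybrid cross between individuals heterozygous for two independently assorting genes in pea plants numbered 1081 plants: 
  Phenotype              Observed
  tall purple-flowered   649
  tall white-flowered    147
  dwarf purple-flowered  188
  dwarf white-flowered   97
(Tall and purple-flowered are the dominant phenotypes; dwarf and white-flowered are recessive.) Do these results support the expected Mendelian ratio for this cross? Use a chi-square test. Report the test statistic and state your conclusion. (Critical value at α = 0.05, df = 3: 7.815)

31.946; not consistent

A dihybrid F₂ with independent assortment and complete dominance at both loci gives a 9:3:3:1 phenotypic ratio.
Under the 9:3:3:1 hypothesis (Σ ratio = 16, N = 1081):
  tall purple-flowered: 1081 × 9/16 = 608.0625
  tall white-flowered: 1081 × 3/16 = 202.6875
  dwarf purple-flowered: 1081 × 3/16 = 202.6875
  dwarf white-flowered: 1081 × 1/16 = 67.5625
χ² = Σ (O − E)² / E
  tall purple-flowered: (649 − 608.0625)² / 608.0625 = 2.7561
  tall white-flowered: (147 − 202.6875)² / 202.6875 = 15.2999
  dwarf purple-flowered: (188 − 202.6875)² / 202.6875 = 1.0643
  dwarf white-flowered: (97 − 67.5625)² / 67.5625 = 12.8261
χ² = 2.7561 + 15.2999 + 1.0643 + 12.8261 = 31.9464 ≈ 31.946
Degrees of freedom = 4 − 1 = 3; critical value at α = 0.05 is 7.815.
Since 31.946 > 7.815, we reject the null hypothesis — the data do not fit the 9:3:3:1 ratio.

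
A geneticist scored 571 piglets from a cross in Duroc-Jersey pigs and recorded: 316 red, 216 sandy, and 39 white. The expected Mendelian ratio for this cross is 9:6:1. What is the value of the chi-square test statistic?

0.408

Under the 9:6:1 hypothesis (Σ ratio = 16, N = 571):
  red: 571 × 9/16 = 321.1875
  sandy: 571 × 6/16 = 214.125
  white: 571 × 1/16 = 35.6875
χ² = Σ (O − E)² / E
  red: (316 − 321.1875)² / 321.1875 = 0.0838
  sandy: (216 − 214.125)² / 214.125 = 0.0164
  white: (39 − 35.6875)² / 35.6875 = 0.3075
χ² = 0.0838 + 0.0164 + 0.3075 = 0.4077 ≈ 0.408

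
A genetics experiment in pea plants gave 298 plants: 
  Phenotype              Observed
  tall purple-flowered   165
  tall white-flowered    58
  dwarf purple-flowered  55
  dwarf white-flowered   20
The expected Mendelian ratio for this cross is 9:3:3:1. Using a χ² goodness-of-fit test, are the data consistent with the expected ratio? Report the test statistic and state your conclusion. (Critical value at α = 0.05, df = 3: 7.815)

The 9:3:3:1 ratio has 16 parts, so with N = 298 the expected counts are:
  tall purple-flowered: 298 × 9/16 = 167.625
  tall white-flowered: 298 × 3/16 = 55.875
  dwarf purple-flowered: 298 × 3/16 = 55.875
  dwarf white-flowered: 298 × 1/16 = 18.625
χ² = Σ (O − E)² / E
  tall purple-flowered: (165 − 167.625)² / 167.625 = 0.0411
  tall white-flowered: (58 − 55.875)² / 55.875 = 0.0808
  dwarf purple-flowered: (55 − 55.875)² / 55.875 = 0.0137
  dwarf white-flowered: (20 − 18.625)² / 18.625 = 0.1015
χ² = 0.0411 + 0.0808 + 0.0137 + 0.1015 = 0.2371 ≈ 0.237
Degrees of freedom = 4 − 1 = 3; critical value at α = 0.05 is 7.815.
Since 0.237 < 7.815, we fail to reject the null hypothesis — the data are consistent with the 9:3:3:1 ratio.

0.237; consistent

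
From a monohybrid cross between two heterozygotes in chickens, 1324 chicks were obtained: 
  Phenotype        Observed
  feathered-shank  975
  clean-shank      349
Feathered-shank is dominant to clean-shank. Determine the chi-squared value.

1.305

For a monohybrid cross between heterozygotes with complete dominance, the expected phenotypic ratio is 3:1.
Total ratio parts = 4. Expected numbers out of 1324:
  feathered-shank: 1324 × 3/4 = 993
  clean-shank: 1324 × 1/4 = 331
χ² = Σ (O − E)² / E
  feathered-shank: (975 − 993)² / 993 = 0.3263
  clean-shank: (349 − 331)² / 331 = 0.9789
χ² = 0.3263 + 0.9789 = 1.3052 ≈ 1.305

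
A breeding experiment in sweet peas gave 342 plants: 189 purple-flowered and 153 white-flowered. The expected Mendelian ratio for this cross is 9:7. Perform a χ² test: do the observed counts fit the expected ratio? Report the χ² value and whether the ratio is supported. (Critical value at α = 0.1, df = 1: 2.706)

The 9:7 ratio has 16 parts, so with N = 342 the expected counts are:
  purple-flowered: 342 × 9/16 = 192.375
  white-flowered: 342 × 7/16 = 149.625
χ² = Σ (O − E)² / E
  purple-flowered: (189 − 192.375)² / 192.375 = 0.0592
  white-flowered: (153 − 149.625)² / 149.625 = 0.0761
χ² = 0.0592 + 0.0761 = 0.1353 ≈ 0.135
Degrees of freedom = 2 − 1 = 1; critical value at α = 0.1 is 2.706.
Since 0.135 < 2.706, we fail to reject the null hypothesis — the data are consistent with the 9:7 ratio.

0.135; consistent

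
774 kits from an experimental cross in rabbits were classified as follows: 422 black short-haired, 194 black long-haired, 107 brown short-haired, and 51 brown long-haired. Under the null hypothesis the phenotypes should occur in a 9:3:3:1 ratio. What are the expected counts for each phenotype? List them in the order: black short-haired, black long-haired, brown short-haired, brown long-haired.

435.375, 145.125, 145.125, 48.375

Expected counts for N = 774 under a 9:3:3:1 ratio (total parts = 16):
  black short-haired: 774 × 9/16 = 435.375
  black long-haired: 774 × 3/16 = 145.125
  brown short-haired: 774 × 3/16 = 145.125
  brown long-haired: 774 × 1/16 = 48.375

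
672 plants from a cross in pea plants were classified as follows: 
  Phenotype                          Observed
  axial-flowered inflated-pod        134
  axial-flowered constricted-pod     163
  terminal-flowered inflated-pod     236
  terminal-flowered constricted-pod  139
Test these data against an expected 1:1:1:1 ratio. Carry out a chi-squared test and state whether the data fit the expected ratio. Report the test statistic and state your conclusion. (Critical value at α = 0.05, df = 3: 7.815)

39.560; not consistent

Expected counts for N = 672 under a 1:1:1:1 ratio (total parts = 4):
  axial-flowered inflated-pod: 672 × 1/4 = 168
  axial-flowered constricted-pod: 672 × 1/4 = 168
  terminal-flowered inflated-pod: 672 × 1/4 = 168
  terminal-flowered constricted-pod: 672 × 1/4 = 168
χ² = Σ (O − E)² / E
  axial-flowered inflated-pod: (134 − 168)² / 168 = 6.8810
  axial-flowered constricted-pod: (163 − 168)² / 168 = 0.1488
  terminal-flowered inflated-pod: (236 − 168)² / 168 = 27.5238
  terminal-flowered constricted-pod: (139 − 168)² / 168 = 5.0060
χ² = 6.8810 + 0.1488 + 27.5238 + 5.0060 = 39.5596 ≈ 39.560
Degrees of freedom = 4 − 1 = 3; critical value at α = 0.05 is 7.815.
Since 39.560 > 7.815, we reject the null hypothesis — the data do not fit the 1:1:1:1 ratio.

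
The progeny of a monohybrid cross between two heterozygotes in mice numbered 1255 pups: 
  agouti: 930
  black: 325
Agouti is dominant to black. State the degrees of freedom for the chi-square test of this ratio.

For a monohybrid cross between heterozygotes with complete dominance, the expected phenotypic ratio is 3:1.
A goodness-of-fit test with 2 phenotype classes has df = 2 − 1 = 1.

1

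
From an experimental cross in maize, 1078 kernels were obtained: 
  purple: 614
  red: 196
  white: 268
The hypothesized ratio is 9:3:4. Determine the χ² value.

The 9:3:4 ratio has 16 parts, so with N = 1078 the expected counts are:
  purple: 1078 × 9/16 = 606.375
  red: 1078 × 3/16 = 202.125
  white: 1078 × 4/16 = 269.5
χ² = Σ (O − E)² / E
  purple: (614 − 606.375)² / 606.375 = 0.0959
  red: (196 − 202.125)² / 202.125 = 0.1856
  white: (268 − 269.5)² / 269.5 = 0.0083
χ² = 0.0959 + 0.1856 + 0.0083 = 0.2898 ≈ 0.290

0.290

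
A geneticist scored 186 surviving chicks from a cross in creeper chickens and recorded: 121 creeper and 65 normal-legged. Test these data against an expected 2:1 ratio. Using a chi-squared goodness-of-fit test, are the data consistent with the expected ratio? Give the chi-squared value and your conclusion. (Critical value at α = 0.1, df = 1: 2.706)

0.218; consistent

The 2:1 ratio has 3 parts, so with N = 186 the expected counts are:
  creeper: 186 × 2/3 = 124
  normal-legged: 186 × 1/3 = 62
χ² = Σ (O − E)² / E
  creeper: (121 − 124)² / 124 = 0.0726
  normal-legged: (65 − 62)² / 62 = 0.1452
χ² = 0.0726 + 0.1452 = 0.2178 ≈ 0.218
Degrees of freedom = 2 − 1 = 1; critical value at α = 0.1 is 2.706.
Since 0.218 < 2.706, we fail to reject the null hypothesis — the data are consistent with the 2:1 ratio.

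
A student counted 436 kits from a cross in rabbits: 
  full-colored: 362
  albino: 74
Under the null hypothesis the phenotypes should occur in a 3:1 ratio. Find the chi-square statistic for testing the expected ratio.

Under the 3:1 hypothesis (Σ ratio = 4, N = 436):
  full-colored: 436 × 3/4 = 327
  albino: 436 × 1/4 = 109
χ² = Σ (O − E)² / E
  full-colored: (362 − 327)² / 327 = 3.7462
  albino: (74 − 109)² / 109 = 11.2385
χ² = 3.7462 + 11.2385 = 14.9847 ≈ 14.985

14.985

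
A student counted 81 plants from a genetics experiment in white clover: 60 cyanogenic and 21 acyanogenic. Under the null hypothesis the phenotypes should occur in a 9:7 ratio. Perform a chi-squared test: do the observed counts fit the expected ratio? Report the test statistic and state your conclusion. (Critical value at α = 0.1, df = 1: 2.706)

10.457; not consistent

Expected counts for N = 81 under a 9:7 ratio (total parts = 16):
  cyanogenic: 81 × 9/16 = 45.5625
  acyanogenic: 81 × 7/16 = 35.4375
χ² = Σ (O − E)² / E
  cyanogenic: (60 − 45.5625)² / 45.5625 = 4.5748
  acyanogenic: (21 − 35.4375)² / 35.4375 = 5.8819
χ² = 4.5748 + 5.8819 = 10.4567 ≈ 10.457
Degrees of freedom = 2 − 1 = 1; critical value at α = 0.1 is 2.706.
Since 10.457 > 2.706, we reject the null hypothesis — the data do not fit the 9:7 ratio.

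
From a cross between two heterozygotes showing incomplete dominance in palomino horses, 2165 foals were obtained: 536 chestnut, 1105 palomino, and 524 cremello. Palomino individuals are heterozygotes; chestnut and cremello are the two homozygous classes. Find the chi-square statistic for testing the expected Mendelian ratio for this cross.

With incomplete dominance, a heterozygote × heterozygote cross gives a 1:2:1 phenotypic ratio.
Expected counts for N = 2165 under a 1:2:1 ratio (total parts = 4):
  chestnut: 2165 × 1/4 = 541.25
  palomino: 2165 × 2/4 = 1082.5
  cremello: 2165 × 1/4 = 541.25
χ² = Σ (O − E)² / E
  chestnut: (536 − 541.25)² / 541.25 = 0.0509
  palomino: (1105 − 1082.5)² / 1082.5 = 0.4677
  cremello: (524 − 541.25)² / 541.25 = 0.5498
χ² = 0.0509 + 0.4677 + 0.5498 = 1.0684 ≈ 1.068

1.068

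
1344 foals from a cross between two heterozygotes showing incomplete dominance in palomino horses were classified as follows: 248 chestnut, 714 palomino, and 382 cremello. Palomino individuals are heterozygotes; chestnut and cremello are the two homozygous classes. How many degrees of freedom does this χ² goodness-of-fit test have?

2

With incomplete dominance, a heterozygote × heterozygote cross gives a 1:2:1 phenotypic ratio.
A goodness-of-fit test with 3 phenotype classes has df = 3 − 1 = 2.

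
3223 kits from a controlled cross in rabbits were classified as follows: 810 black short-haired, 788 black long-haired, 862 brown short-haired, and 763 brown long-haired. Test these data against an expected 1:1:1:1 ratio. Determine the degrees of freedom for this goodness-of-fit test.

3

A goodness-of-fit test with 4 phenotype classes has df = 4 − 1 = 3.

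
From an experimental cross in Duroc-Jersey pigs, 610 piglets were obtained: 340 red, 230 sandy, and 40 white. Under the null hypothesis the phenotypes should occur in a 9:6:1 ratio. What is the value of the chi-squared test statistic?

0.128

Total ratio parts = 16. Expected numbers out of 610:
  red: 610 × 9/16 = 343.125
  sandy: 610 × 6/16 = 228.75
  white: 610 × 1/16 = 38.125
χ² = Σ (O − E)² / E
  red: (340 − 343.125)² / 343.125 = 0.0285
  sandy: (230 − 228.75)² / 228.75 = 0.0068
  white: (40 − 38.125)² / 38.125 = 0.0922
χ² = 0.0285 + 0.0068 + 0.0922 = 0.1275 ≈ 0.128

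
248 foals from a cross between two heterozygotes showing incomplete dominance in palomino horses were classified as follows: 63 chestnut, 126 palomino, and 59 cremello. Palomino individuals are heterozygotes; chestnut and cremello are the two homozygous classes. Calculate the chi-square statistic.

0.194

With incomplete dominance, a heterozygote × heterozygote cross gives a 1:2:1 phenotypic ratio.
Expected counts for N = 248 under a 1:2:1 ratio (total parts = 4):
  chestnut: 248 × 1/4 = 62
  palomino: 248 × 2/4 = 124
  cremello: 248 × 1/4 = 62
χ² = Σ (O − E)² / E
  chestnut: (63 − 62)² / 62 = 0.0161
  palomino: (126 − 124)² / 124 = 0.0323
  cremello: (59 − 62)² / 62 = 0.1452
χ² = 0.0161 + 0.0323 + 0.1452 = 0.1936 ≈ 0.194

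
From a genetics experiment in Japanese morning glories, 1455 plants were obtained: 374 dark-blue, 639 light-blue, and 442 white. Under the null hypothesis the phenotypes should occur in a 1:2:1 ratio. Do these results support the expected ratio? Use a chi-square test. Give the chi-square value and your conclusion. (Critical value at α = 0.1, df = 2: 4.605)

27.888; not consistent

Under the 1:2:1 hypothesis (Σ ratio = 4, N = 1455):
  dark-blue: 1455 × 1/4 = 363.75
  light-blue: 1455 × 2/4 = 727.5
  white: 1455 × 1/4 = 363.75
χ² = Σ (O − E)² / E
  dark-blue: (374 − 363.75)² / 363.75 = 0.2888
  light-blue: (639 − 727.5)² / 727.5 = 10.7660
  white: (442 − 363.75)² / 363.75 = 16.8332
χ² = 0.2888 + 10.7660 + 16.8332 = 27.888
Degrees of freedom = 3 − 1 = 2; critical value at α = 0.1 is 4.605.
Since 27.888 > 4.605, we reject the null hypothesis — the data do not fit the 1:2:1 ratio.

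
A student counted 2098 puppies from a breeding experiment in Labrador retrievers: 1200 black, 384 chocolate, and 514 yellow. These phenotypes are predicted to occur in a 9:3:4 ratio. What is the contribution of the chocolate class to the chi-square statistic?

0.223

Expected counts for N = 2098 under a 9:3:4 ratio (total parts = 16):
  black: 2098 × 9/16 = 1180.125
  chocolate: 2098 × 3/16 = 393.375
  yellow: 2098 × 4/16 = 524.5
Contribution of chocolate: (384 − 393.375)² / 393.375 = 0.2234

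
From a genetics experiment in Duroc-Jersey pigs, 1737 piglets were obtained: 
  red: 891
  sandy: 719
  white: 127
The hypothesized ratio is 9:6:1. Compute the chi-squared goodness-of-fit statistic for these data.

17.733

Under the 9:6:1 hypothesis (Σ ratio = 16, N = 1737):
  red: 1737 × 9/16 = 977.0625
  sandy: 1737 × 6/16 = 651.375
  white: 1737 × 1/16 = 108.5625
χ² = Σ (O − E)² / E
  red: (891 − 977.0625)² / 977.0625 = 7.5806
  sandy: (719 − 651.375)² / 651.375 = 7.0207
  white: (127 − 108.5625)² / 108.5625 = 3.1313
χ² = 7.5806 + 7.0207 + 3.1313 = 17.7326 ≈ 17.733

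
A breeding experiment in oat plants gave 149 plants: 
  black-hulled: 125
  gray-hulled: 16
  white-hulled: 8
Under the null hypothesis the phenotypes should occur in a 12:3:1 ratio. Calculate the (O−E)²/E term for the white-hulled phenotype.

Under the 12:3:1 hypothesis (Σ ratio = 16, N = 149):
  black-hulled: 149 × 12/16 = 111.75
  gray-hulled: 149 × 3/16 = 27.9375
  white-hulled: 149 × 1/16 = 9.3125
Contribution of white-hulled: (8 − 9.3125)² / 9.3125 = 0.1850

0.185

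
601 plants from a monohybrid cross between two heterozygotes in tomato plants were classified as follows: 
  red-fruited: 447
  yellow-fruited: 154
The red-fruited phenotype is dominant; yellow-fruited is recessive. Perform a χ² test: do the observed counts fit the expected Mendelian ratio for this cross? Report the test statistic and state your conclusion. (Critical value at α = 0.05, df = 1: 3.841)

For a monohybrid cross between heterozygotes with complete dominance, the expected phenotypic ratio is 3:1.
Under the 3:1 hypothesis (Σ ratio = 4, N = 601):
  red-fruited: 601 × 3/4 = 450.75
  yellow-fruited: 601 × 1/4 = 150.25
χ² = Σ (O − E)² / E
  red-fruited: (447 − 450.75)² / 450.75 = 0.0312
  yellow-fruited: (154 − 150.25)² / 150.25 = 0.0936
χ² = 0.0312 + 0.0936 = 0.1248 ≈ 0.125
Degrees of freedom = 2 − 1 = 1; critical value at α = 0.05 is 3.841.
Since 0.125 < 3.841, we fail to reject the null hypothesis — the data are consistent with the 3:1 ratio.

0.125; consistent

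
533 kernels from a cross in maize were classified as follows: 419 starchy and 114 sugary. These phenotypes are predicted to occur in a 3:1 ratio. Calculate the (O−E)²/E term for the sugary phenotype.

2.781

Under the 3:1 hypothesis (Σ ratio = 4, N = 533):
  starchy: 533 × 3/4 = 399.75
  sugary: 533 × 1/4 = 133.25
Contribution of sugary: (114 − 133.25)² / 133.25 = 2.7810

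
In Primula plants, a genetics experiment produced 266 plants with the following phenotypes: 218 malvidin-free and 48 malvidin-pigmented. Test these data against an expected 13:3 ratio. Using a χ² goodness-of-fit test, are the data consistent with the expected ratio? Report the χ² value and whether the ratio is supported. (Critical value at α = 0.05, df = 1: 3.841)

Under the 13:3 hypothesis (Σ ratio = 16, N = 266):
  malvidin-free: 266 × 13/16 = 216.125
  malvidin-pigmented: 266 × 3/16 = 49.875
χ² = Σ (O − E)² / E
  malvidin-free: (218 − 216.125)² / 216.125 = 0.0163
  malvidin-pigmented: (48 − 49.875)² / 49.875 = 0.0705
χ² = 0.0163 + 0.0705 = 0.0868 ≈ 0.087
Degrees of freedom = 2 − 1 = 1; critical value at α = 0.05 is 3.841.
Since 0.087 < 3.841, we fail to reject the null hypothesis — the data are consistent with the 13:3 ratio.

0.087; consistent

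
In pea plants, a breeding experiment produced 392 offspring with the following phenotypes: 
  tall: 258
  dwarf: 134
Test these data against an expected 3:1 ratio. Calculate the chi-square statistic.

Total ratio parts = 4. Expected numbers out of 392:
  tall: 392 × 3/4 = 294
  dwarf: 392 × 1/4 = 98
χ² = Σ (O − E)² / E
  tall: (258 − 294)² / 294 = 4.4082
  dwarf: (134 − 98)² / 98 = 13.2245
χ² = 4.4082 + 13.2245 = 17.6327 ≈ 17.633

17.633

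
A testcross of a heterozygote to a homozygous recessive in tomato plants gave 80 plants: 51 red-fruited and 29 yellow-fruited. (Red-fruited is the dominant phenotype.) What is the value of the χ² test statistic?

6.050

A testcross of a heterozygote (Aa × aa) gives a 1:1 phenotypic ratio.
The 1:1 ratio has 2 parts, so with N = 80 the expected counts are:
  red-fruited: 80 × 1/2 = 40
  yellow-fruited: 80 × 1/2 = 40
χ² = Σ (O − E)² / E
  red-fruited: (51 − 40)² / 40 = 3.0250
  yellow-fruited: (29 − 40)² / 40 = 3.0250
χ² = 3.0250 + 3.0250 = 6.050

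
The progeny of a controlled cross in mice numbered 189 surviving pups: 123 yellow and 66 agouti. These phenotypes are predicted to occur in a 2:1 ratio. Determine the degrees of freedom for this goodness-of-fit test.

A goodness-of-fit test with 2 phenotype classes has df = 2 − 1 = 1.

1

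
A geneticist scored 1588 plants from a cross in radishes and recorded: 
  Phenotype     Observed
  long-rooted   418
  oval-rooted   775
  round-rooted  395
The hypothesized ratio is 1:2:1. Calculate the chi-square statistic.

Under the 1:2:1 hypothesis (Σ ratio = 4, N = 1588):
  long-rooted: 1588 × 1/4 = 397
  oval-rooted: 1588 × 2/4 = 794
  round-rooted: 1588 × 1/4 = 397
χ² = Σ (O − E)² / E
  long-rooted: (418 − 397)² / 397 = 1.1108
  oval-rooted: (775 − 794)² / 794 = 0.4547
  round-rooted: (395 − 397)² / 397 = 0.0101
χ² = 1.1108 + 0.4547 + 0.0101 = 1.5756 ≈ 1.576

1.576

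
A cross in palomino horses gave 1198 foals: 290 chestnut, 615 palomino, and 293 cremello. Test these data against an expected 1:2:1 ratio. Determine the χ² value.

Under the 1:2:1 hypothesis (Σ ratio = 4, N = 1198):
  chestnut: 1198 × 1/4 = 299.5
  palomino: 1198 × 2/4 = 599
  cremello: 1198 × 1/4 = 299.5
χ² = Σ (O − E)² / E
  chestnut: (290 − 299.5)² / 299.5 = 0.3013
  palomino: (615 − 599)² / 599 = 0.4274
  cremello: (293 − 299.5)² / 299.5 = 0.1411
χ² = 0.3013 + 0.4274 + 0.1411 = 0.8698 ≈ 0.870

0.870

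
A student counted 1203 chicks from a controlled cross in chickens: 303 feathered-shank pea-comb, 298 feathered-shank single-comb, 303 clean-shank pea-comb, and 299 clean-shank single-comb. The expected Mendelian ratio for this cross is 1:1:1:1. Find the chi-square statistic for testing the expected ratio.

Total ratio parts = 4. Expected numbers out of 1203:
  feathered-shank pea-comb: 1203 × 1/4 = 300.75
  feathered-shank single-comb: 1203 × 1/4 = 300.75
  clean-shank pea-comb: 1203 × 1/4 = 300.75
  clean-shank single-comb: 1203 × 1/4 = 300.75
χ² = Σ (O − E)² / E
  feathered-shank pea-comb: (303 − 300.75)² / 300.75 = 0.0168
  feathered-shank single-comb: (298 − 300.75)² / 300.75 = 0.0251
  clean-shank pea-comb: (303 − 300.75)² / 300.75 = 0.0168
  clean-shank single-comb: (299 − 300.75)² / 300.75 = 0.0102
χ² = 0.0168 + 0.0251 + 0.0168 + 0.0102 = 0.0689 ≈ 0.069

0.069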